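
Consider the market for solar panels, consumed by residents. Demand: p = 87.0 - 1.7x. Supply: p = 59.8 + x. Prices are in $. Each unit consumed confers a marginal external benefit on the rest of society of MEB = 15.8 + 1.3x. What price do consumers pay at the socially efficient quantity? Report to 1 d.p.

Social marginal benefit = demand + MEB = 102.8 - 0.4x.
Set SMB = MC: 102.8 - 0.4x = 59.8 + x → x* = 30.7143.
Consumer price on the demand curve at x*: 87.0 − 1.7×30.7143 = 34.7857.

P = $34.8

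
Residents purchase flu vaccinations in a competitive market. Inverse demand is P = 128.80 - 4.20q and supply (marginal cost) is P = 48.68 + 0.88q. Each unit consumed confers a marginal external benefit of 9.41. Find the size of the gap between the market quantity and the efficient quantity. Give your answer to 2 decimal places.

Market equilibrium (private): 48.68 + 0.88q = 128.80 - 4.20q → q_m = 15.7717.
Social marginal benefit = demand + MEB = 138.21 - 4.20q.
Set SMB = MC: 138.21 - 4.20q = 48.68 + 0.88q → q* = 17.6240.
Gap = |15.7717 − 17.6240| = 1.8523.

1.85 units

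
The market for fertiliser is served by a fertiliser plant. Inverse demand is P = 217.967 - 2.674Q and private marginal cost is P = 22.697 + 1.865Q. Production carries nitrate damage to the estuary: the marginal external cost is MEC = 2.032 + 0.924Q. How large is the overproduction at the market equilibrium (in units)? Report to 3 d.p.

7.648 units

Market equilibrium (private): 22.697 + 1.865Q = 217.967 - 2.674Q → Q_m = 43.0205.
Social marginal cost = private MC + MEC = 24.729 + 2.789Q.
Set SMC = demand: 24.729 + 2.789Q = 217.967 - 2.674Q → Q* = 35.3721.
Gap = |43.0205 − 35.3721| = 7.6484.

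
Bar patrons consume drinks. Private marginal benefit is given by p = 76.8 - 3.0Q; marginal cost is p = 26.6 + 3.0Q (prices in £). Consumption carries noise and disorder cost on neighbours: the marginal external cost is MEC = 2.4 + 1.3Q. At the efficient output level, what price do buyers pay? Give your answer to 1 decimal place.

Social marginal benefit = demand − MEC = 74.4 - 4.3Q.
Set SMB = MC: 74.4 - 4.3Q = 26.6 + 3.0Q → Q* = 6.5479.
Consumer price on the demand curve at Q*: 76.8 − 3.0×6.5479 = 57.1563.

P = £57.2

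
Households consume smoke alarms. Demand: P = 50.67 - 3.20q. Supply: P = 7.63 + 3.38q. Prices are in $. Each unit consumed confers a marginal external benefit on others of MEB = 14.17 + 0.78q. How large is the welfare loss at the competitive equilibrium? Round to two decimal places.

Market equilibrium (private): 7.63 + 3.38q = 50.67 - 3.20q → q_m = 6.5410.
Social marginal benefit = demand + MEB = 64.84 - 2.42q.
Set SMB = MC: 64.84 - 2.42q = 7.63 + 3.38q → q* = 9.8638.
Height of the DWL triangle at q_m is SMB(q_m) − MC(q_m) = MEB(q_m) = 19.2720.
DWL = ½ × 3.3228 × 19.2720 = 32.0185.

DWL = $32.02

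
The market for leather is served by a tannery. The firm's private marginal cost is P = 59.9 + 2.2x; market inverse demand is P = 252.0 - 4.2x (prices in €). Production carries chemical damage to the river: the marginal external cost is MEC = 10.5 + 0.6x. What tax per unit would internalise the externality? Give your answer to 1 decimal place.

Social marginal cost = private MC + MEC = 70.4 + 2.8x.
Set SMC = demand: 70.4 + 2.8x = 252.0 - 4.2x → x* = 25.9429.
The Pigouvian tax equals MEC at x*: 10.5 + 0.6×25.9429 = 26.0657.

tax = €26.1 per unit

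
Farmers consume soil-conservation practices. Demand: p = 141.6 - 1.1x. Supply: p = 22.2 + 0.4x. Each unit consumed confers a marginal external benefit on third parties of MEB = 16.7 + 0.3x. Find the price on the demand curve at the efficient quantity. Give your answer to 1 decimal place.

Social marginal benefit = demand + MEB = 158.3 - 0.8x.
Set SMB = MC: 158.3 - 0.8x = 22.2 + 0.4x → x* = 113.4167.
Consumer price on the demand curve at x*: 141.6 − 1.1×113.4167 = 16.8416.

P = 16.8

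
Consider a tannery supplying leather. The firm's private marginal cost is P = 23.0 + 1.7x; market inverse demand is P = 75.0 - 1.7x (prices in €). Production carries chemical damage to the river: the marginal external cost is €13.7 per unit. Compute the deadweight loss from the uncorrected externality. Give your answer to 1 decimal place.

DWL = €27.6

Market equilibrium (private): 23.0 + 1.7x = 75.0 - 1.7x → x_m = 15.2941.
Social marginal cost = private MC + MEC = 36.7 + 1.7x.
Set SMC = demand: 36.7 + 1.7x = 75.0 - 1.7x → x* = 11.2647.
Between x* and x_m the wedge SMC − demand runs linearly from 0 to MEC(x_m), so the loss is a triangle.
DWL = ½ × 4.0294 × 13.7000 = 27.6014.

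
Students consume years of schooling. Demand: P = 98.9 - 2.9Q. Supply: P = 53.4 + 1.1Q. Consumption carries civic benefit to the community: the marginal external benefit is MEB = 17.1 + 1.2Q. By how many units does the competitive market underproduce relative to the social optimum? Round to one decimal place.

Market equilibrium (private): 53.4 + 1.1Q = 98.9 - 2.9Q → Q_m = 11.3750.
Social marginal benefit = demand + MEB = 116.0 - 1.7Q.
Set SMB = MC: 116.0 - 1.7Q = 53.4 + 1.1Q → Q* = 22.3571.
Gap = |11.3750 − 22.3571| = 10.9821.

11.0 units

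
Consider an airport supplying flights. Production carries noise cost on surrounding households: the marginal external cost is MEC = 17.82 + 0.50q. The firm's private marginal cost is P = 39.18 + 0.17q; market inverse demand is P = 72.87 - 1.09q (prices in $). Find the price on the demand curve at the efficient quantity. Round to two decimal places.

Social marginal cost = private MC + MEC = 57.00 + 0.67q.
Set SMC = demand: 57.00 + 0.67q = 72.87 - 1.09q → q* = 9.0170.
Consumer price on the demand curve at q*: 72.87 − 1.09×9.0170 = 63.0415.

P = $63.04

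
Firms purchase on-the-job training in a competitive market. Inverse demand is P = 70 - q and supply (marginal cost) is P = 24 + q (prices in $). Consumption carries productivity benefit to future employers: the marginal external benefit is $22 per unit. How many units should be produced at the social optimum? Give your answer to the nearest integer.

Social marginal benefit = demand + MEB = 92 - q.
Set SMB = MC: 92 - q = 24 + q → q* = 34.0000.

q* = 34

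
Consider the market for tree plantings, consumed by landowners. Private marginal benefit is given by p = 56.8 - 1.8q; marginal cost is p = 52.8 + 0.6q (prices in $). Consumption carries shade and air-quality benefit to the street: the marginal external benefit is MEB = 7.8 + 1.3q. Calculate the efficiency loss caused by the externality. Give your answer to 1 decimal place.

DWL = $45.2

Market equilibrium (private): 52.8 + 0.6q = 56.8 - 1.8q → q_m = 1.6667.
Social marginal benefit = demand + MEB = 64.6 - 0.5q.
Set SMB = MC: 64.6 - 0.5q = 52.8 + 0.6q → q* = 10.7273.
The loss is the area between SMB and MC from q* to q_m; with linear curves that's a triangle of height MEB(q_m).
DWL = ½ × 9.0606 × 9.9667 = 45.1521.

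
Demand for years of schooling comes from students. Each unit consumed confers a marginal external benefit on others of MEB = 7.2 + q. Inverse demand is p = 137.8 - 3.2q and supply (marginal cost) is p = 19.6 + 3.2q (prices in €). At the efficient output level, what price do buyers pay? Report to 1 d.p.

Social marginal benefit = demand + MEB = 145.0 - 2.2q.
Set SMB = MC: 145.0 - 2.2q = 19.6 + 3.2q → q* = 23.2222.
Consumer price on the demand curve at q*: 137.8 − 3.2×23.2222 = 63.4890.

P = €63.5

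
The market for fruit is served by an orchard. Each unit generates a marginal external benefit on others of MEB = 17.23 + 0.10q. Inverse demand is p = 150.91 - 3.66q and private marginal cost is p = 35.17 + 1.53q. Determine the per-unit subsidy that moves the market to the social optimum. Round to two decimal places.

subsidy = 19.84 per unit

Social marginal cost = private MC − MEB = 17.94 + 1.43q.
Set SMC = demand: 17.94 + 1.43q = 150.91 - 3.66q → q* = 26.1238.
The Pigouvian subsidy equals MEB at q*: 17.23 + 0.10×26.1238 = 19.8424.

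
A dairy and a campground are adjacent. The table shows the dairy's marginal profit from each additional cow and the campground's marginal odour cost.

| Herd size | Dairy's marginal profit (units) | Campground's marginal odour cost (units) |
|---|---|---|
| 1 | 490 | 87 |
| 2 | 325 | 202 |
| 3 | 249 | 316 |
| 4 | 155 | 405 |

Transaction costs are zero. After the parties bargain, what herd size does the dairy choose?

Bargaining reaches the level where marginal profit last exceeds marginal odour cost.
That holds through level 2 (325 ≥ 202) but not at 3 (249 < 316).

2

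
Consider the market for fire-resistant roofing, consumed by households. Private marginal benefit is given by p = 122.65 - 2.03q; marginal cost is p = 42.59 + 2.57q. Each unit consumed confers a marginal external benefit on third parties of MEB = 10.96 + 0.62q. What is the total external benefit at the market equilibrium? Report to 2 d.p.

284.65

Market equilibrium (private): 42.59 + 2.57q = 122.65 - 2.03q → q_m = 17.4043.
Total external benefit = ∫₀^{q_m} (10.96 + 0.62q) dq = 10.96×17.4043 + ½×0.62×17.4043² = 284.6531.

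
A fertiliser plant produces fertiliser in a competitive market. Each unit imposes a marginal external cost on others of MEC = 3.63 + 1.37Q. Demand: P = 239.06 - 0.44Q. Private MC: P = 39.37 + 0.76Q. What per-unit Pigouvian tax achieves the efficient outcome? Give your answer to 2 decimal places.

Social marginal cost = private MC + MEC = 43.00 + 2.13Q.
Set SMC = demand: 43.00 + 2.13Q = 239.06 - 0.44Q → Q* = 76.2879.
The Pigouvian tax equals MEC at Q*: 3.63 + 1.37×76.2879 = 108.1444.

tax = 108.14 per unit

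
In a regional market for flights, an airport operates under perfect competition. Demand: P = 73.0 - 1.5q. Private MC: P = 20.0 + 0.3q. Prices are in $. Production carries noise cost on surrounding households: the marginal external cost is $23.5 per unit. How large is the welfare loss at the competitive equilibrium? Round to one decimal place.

Market equilibrium (private): 20.0 + 0.3q = 73.0 - 1.5q → q_m = 29.4444.
Social marginal cost = private MC + MEC = 43.5 + 0.3q.
Set SMC = demand: 43.5 + 0.3q = 73.0 - 1.5q → q* = 16.3889.
The welfare-loss triangle has base |q_m − q*| and height MEC(q_m) (the vertical gap between SMC and demand is zero at q* and MEC at q_m).
DWL = ½ × 13.0555 × 23.5000 = 153.4021.

DWL = $153.4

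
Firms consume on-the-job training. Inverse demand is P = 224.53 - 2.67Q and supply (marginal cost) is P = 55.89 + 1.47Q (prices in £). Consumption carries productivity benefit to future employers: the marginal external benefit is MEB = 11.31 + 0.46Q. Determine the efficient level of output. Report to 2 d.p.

Q* = 48.90

Social marginal benefit = demand + MEB = 235.84 - 2.21Q.
Set SMB = MC: 235.84 - 2.21Q = 55.89 + 1.47Q → Q* = 48.8995.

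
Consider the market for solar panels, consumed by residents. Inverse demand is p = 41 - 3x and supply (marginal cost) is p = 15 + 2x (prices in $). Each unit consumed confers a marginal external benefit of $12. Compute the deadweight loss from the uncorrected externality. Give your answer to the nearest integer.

DWL = $14

Market equilibrium (private): 15 + 2x = 41 - 3x → x_m = 5.2000.
Social marginal benefit = demand + MEB = 53 - 3x.
Set SMB = MC: 53 - 3x = 15 + 2x → x* = 7.6000.
The welfare-loss triangle has base |x_m − x*| and height MEB(x_m) (the vertical gap between SMB and MC is zero at x* and MEB at x_m).
DWL = ½ × 2.4000 × 12.0000 = 14.4000.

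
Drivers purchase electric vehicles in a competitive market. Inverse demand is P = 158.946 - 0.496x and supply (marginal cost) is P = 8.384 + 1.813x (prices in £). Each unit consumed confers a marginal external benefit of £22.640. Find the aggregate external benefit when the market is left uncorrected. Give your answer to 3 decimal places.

£1476.277

Market equilibrium (private): 8.384 + 1.813x = 158.946 - 0.496x → x_m = 65.2066.
Total external benefit = MEB × x_m = 22.640 × 65.2066 = 1476.2774.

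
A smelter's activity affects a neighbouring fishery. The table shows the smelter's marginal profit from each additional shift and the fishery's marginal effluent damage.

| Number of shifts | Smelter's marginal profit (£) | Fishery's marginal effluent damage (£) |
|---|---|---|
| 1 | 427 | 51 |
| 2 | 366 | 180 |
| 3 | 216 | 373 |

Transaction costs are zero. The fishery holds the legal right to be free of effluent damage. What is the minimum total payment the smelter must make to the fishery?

£231

Efficient level: marginal profit ≥ marginal effluent damage through level 2, so k* = 2.
With the fishery holding the right, the smelter must at least compensate total damage at k*: 51 + 180 = 231.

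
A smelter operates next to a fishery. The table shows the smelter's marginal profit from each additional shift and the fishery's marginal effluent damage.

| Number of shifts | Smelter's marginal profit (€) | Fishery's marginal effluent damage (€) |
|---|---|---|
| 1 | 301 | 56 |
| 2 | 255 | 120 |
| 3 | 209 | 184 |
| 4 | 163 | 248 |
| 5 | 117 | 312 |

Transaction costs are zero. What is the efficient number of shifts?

3

Bargaining reaches the level where marginal profit last exceeds marginal effluent damage.
That holds through level 3 (209 ≥ 184) but not at 4 (163 < 248).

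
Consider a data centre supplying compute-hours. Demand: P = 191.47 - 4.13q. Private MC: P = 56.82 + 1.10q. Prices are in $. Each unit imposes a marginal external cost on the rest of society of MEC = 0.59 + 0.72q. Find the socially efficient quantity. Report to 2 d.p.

q* = 22.53

Social marginal cost = private MC + MEC = 57.41 + 1.82q.
Set SMC = demand: 57.41 + 1.82q = 191.47 - 4.13q → q* = 22.5311.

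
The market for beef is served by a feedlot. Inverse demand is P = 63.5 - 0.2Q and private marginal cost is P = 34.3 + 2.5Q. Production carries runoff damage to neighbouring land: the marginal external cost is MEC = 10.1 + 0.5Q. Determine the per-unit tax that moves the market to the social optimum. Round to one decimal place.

Social marginal cost = private MC + MEC = 44.4 + 3.0Q.
Set SMC = demand: 44.4 + 3.0Q = 63.5 - 0.2Q → Q* = 5.9688.
The Pigouvian tax equals MEC at Q*: 10.1 + 0.5×5.9688 = 13.0844.

tax = 13.1 per unit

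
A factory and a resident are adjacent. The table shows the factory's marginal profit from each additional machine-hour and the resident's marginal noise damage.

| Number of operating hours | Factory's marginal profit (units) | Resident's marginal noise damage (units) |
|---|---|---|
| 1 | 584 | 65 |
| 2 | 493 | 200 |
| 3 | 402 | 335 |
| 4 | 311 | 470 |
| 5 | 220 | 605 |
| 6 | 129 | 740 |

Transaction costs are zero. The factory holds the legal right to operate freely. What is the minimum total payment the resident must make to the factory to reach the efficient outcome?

Left alone the factory would choose level 6 (marginal profit stays positive).
Efficient level: k* = 3 (marginal profit ≥ marginal noise damage through 3).
The resident must at least cover the factory's forgone profit from cutting 6→3: 311 + 220 + 129 = 660.

660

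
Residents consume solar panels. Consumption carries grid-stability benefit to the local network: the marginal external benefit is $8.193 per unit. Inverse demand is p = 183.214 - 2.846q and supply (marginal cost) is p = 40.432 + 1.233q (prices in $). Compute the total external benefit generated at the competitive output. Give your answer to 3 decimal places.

$286.789

Market equilibrium (private): 40.432 + 1.233q = 183.214 - 2.846q → q_m = 35.0042.
Total external benefit = MEB × q_m = 8.193 × 35.0042 = 286.7894.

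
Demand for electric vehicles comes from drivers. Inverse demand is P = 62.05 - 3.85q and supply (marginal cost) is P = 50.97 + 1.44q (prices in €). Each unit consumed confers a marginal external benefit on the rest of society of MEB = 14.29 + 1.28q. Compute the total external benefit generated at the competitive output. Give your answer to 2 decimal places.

€32.74

Market equilibrium (private): 50.97 + 1.44q = 62.05 - 3.85q → q_m = 2.0945.
Total external benefit = ∫₀^{q_m} (14.29 + 1.28q) dq = 14.29×2.0945 + ½×1.28×2.0945² = 32.7380.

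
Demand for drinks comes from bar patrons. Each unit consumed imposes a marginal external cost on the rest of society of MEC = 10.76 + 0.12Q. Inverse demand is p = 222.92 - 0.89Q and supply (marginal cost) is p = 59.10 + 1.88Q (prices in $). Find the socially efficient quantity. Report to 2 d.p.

Q* = 52.96

Social marginal benefit = demand − MEC = 212.16 - 1.01Q.
Set SMB = MC: 212.16 - 1.01Q = 59.10 + 1.88Q → Q* = 52.9619.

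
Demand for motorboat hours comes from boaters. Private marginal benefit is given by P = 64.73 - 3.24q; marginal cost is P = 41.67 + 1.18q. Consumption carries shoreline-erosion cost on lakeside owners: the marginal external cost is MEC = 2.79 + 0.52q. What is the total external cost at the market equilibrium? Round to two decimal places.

21.63

Market equilibrium (private): 41.67 + 1.18q = 64.73 - 3.24q → q_m = 5.2172.
Total external cost = ∫₀^{q_m} (2.79 + 0.52q) dq = 2.79×5.2172 + ½×0.52×5.2172² = 21.6330.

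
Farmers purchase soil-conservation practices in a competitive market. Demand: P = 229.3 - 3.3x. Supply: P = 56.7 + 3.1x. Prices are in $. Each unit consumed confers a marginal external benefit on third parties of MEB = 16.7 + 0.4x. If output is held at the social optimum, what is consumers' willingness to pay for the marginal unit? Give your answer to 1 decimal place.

P = $125.2

Social marginal benefit = demand + MEB = 246.0 - 2.9x.
Set SMB = MC: 246.0 - 2.9x = 56.7 + 3.1x → x* = 31.5500.
Consumer price on the demand curve at x*: 229.3 − 3.3×31.5500 = 125.1850.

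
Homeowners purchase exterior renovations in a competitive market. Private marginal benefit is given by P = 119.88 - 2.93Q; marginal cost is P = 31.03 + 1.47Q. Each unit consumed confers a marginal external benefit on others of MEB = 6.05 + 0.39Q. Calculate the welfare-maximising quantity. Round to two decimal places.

Social marginal benefit = demand + MEB = 125.93 - 2.54Q.
Set SMB = MC: 125.93 - 2.54Q = 31.03 + 1.47Q → Q* = 23.6658.

Q* = 23.67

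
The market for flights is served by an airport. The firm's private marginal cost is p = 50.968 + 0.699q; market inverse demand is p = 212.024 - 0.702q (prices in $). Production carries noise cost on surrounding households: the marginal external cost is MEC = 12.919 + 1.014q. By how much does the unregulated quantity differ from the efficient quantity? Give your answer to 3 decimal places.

Market equilibrium (private): 50.968 + 0.699q = 212.024 - 0.702q → q_m = 114.9579.
Social marginal cost = private MC + MEC = 63.887 + 1.713q.
Set SMC = demand: 63.887 + 1.713q = 212.024 - 0.702q → q* = 61.3404.
Gap = |114.9579 − 61.3404| = 53.6175.

53.618 units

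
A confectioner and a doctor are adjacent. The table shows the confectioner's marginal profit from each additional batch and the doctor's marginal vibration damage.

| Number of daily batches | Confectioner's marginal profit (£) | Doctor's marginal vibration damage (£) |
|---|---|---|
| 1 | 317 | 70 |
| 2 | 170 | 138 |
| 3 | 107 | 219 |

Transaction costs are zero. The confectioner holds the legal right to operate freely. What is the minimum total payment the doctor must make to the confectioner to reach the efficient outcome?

Left alone the confectioner would choose level 3 (marginal profit stays positive).
Efficient level: k* = 2 (marginal profit ≥ marginal vibration damage through 2).
The doctor must at least cover the confectioner's forgone profit from cutting 3→2: 107 = 107.

£107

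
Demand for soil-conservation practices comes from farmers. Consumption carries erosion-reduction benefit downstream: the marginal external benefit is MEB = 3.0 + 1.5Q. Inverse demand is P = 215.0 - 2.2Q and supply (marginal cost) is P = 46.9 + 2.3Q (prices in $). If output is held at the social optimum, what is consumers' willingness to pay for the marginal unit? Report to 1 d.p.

P = $89.5

Social marginal benefit = demand + MEB = 218.0 - 0.7Q.
Set SMB = MC: 218.0 - 0.7Q = 46.9 + 2.3Q → Q* = 57.0333.
Consumer price on the demand curve at Q*: 215.0 − 2.2×57.0333 = 89.5267.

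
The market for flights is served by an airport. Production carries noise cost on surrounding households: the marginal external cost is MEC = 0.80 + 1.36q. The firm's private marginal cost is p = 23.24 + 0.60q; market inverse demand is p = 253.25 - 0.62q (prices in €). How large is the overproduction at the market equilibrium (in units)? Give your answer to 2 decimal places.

99.69 units

Market equilibrium (private): 23.24 + 0.60q = 253.25 - 0.62q → q_m = 188.5328.
Social marginal cost = private MC + MEC = 24.04 + 1.96q.
Set SMC = demand: 24.04 + 1.96q = 253.25 - 0.62q → q* = 88.8411.
Gap = |188.5328 − 88.8411| = 99.6917.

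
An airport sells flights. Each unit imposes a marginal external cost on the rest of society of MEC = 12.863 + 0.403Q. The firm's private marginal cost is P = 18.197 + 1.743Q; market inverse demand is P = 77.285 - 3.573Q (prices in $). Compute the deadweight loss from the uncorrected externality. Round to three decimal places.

Market equilibrium (private): 18.197 + 1.743Q = 77.285 - 3.573Q → Q_m = 11.1151.
Social marginal cost = private MC + MEC = 31.060 + 2.146Q.
Set SMC = demand: 31.060 + 2.146Q = 77.285 - 3.573Q → Q* = 8.0827.
Between Q* and Q_m the wedge SMC − demand runs linearly from 0 to MEC(Q_m), so the loss is a triangle.
DWL = ½ × 3.0324 × 17.3424 = 26.2945.

DWL = $26.295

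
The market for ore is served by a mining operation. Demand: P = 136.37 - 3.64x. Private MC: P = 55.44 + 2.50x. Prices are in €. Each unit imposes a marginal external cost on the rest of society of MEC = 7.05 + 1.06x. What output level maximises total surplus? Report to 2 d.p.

Social marginal cost = private MC + MEC = 62.49 + 3.56x.
Set SMC = demand: 62.49 + 3.56x = 136.37 - 3.64x → x* = 10.2611.

x* = 10.26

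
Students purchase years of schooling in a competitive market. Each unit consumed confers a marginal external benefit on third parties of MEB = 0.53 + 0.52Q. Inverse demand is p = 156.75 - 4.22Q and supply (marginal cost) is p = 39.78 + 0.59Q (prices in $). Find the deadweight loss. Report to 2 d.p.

DWL = $20.23

Market equilibrium (private): 39.78 + 0.59Q = 156.75 - 4.22Q → Q_m = 24.3181.
Social marginal benefit = demand + MEB = 157.28 - 3.70Q.
Set SMB = MC: 157.28 - 3.70Q = 39.78 + 0.59Q → Q* = 27.3893.
Between Q* and Q_m the wedge SMB − MC runs linearly from 0 to MEB(Q_m), so the loss is a triangle.
DWL = ½ × 3.0712 × 13.1754 = 20.2321.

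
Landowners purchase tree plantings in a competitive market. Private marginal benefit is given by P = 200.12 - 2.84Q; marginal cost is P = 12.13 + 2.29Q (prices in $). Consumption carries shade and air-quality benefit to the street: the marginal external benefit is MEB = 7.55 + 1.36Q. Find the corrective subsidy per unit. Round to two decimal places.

subsidy = $78.09 per unit

Social marginal benefit = demand + MEB = 207.67 - 1.48Q.
Set SMB = MC: 207.67 - 1.48Q = 12.13 + 2.29Q → Q* = 51.8674.
The Pigouvian subsidy equals MEB at Q*: 7.55 + 1.36×51.8674 = 78.0897.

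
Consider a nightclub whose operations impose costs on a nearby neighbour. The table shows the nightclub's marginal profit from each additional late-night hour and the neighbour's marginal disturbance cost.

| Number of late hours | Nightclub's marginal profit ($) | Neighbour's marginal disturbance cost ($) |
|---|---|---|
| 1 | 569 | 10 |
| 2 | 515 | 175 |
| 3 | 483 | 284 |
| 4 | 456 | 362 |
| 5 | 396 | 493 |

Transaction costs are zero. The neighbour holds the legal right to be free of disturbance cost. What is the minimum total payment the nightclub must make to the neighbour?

Efficient level: marginal profit ≥ marginal disturbance cost through level 4, so k* = 4.
With the neighbour holding the right, the nightclub must at least compensate total damage at k*: 10 + 175 + 284 + 362 = 831.

$831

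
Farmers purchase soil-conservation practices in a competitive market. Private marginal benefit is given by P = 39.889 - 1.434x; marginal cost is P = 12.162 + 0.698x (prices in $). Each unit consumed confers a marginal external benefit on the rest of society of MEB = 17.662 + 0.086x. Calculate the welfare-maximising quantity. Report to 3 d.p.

Social marginal benefit = demand + MEB = 57.551 - 1.348x.
Set SMB = MC: 57.551 - 1.348x = 12.162 + 0.698x → x* = 22.1843.

x* = 22.184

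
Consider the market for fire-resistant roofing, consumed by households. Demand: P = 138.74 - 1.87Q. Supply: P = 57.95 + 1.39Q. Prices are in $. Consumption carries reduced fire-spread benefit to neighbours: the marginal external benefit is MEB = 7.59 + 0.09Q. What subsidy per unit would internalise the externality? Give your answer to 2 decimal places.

Social marginal benefit = demand + MEB = 146.33 - 1.78Q.
Set SMB = MC: 146.33 - 1.78Q = 57.95 + 1.39Q → Q* = 27.8801.
The Pigouvian subsidy equals MEB at Q*: 7.59 + 0.09×27.8801 = 10.0992.

subsidy = $10.10 per unit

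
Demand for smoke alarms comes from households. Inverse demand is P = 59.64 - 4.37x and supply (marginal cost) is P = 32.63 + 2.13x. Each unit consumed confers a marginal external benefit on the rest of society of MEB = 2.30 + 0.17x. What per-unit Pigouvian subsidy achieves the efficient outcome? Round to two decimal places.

subsidy = 3.09 per unit

Social marginal benefit = demand + MEB = 61.94 - 4.20x.
Set SMB = MC: 61.94 - 4.20x = 32.63 + 2.13x → x* = 4.6303.
The Pigouvian subsidy equals MEB at x*: 2.30 + 0.17×4.6303 = 3.0872.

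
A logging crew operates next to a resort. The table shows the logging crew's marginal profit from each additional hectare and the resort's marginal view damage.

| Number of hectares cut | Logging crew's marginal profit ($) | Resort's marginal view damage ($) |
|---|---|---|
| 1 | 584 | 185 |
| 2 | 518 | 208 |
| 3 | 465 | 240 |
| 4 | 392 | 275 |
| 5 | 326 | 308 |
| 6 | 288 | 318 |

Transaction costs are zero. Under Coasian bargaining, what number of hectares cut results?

5

Bargaining reaches the level where marginal profit last exceeds marginal view damage.
That holds through level 5 (326 ≥ 308) but not at 6 (288 < 318).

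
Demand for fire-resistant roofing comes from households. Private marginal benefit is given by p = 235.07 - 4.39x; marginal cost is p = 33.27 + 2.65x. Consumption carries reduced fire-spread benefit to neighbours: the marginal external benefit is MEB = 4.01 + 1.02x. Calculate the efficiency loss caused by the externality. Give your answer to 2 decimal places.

Market equilibrium (private): 33.27 + 2.65x = 235.07 - 4.39x → x_m = 28.6648.
Social marginal benefit = demand + MEB = 239.08 - 3.37x.
Set SMB = MC: 239.08 - 3.37x = 33.27 + 2.65x → x* = 34.1877.
Between x* and x_m the wedge SMB − MC runs linearly from 0 to MEB(x_m), so the loss is a triangle.
DWL = ½ × 5.5229 × 33.2481 = 91.8130.

DWL = 91.81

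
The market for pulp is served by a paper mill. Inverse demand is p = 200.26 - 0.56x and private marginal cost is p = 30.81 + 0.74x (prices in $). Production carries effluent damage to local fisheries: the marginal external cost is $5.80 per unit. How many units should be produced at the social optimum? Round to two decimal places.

Social marginal cost = private MC + MEC = 36.61 + 0.74x.
Set SMC = demand: 36.61 + 0.74x = 200.26 - 0.56x → x* = 125.8846.

x* = 125.88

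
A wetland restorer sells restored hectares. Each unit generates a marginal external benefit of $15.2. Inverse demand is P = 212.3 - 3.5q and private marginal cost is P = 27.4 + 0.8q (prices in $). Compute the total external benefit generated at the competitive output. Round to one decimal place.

$653.6

Market equilibrium (private): 27.4 + 0.8q = 212.3 - 3.5q → q_m = 43.0000.
Total external benefit = MEB × q_m = 15.2 × 43.0000 = 653.6000.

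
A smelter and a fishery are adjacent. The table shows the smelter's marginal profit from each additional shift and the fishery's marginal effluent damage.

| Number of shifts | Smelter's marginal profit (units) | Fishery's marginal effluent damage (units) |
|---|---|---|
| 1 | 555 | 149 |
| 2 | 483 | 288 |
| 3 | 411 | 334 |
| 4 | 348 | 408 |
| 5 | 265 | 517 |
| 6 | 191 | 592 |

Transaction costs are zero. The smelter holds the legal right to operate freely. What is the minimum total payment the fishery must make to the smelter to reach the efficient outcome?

Left alone the smelter would choose level 6 (marginal profit stays positive).
Efficient level: k* = 3 (marginal profit ≥ marginal effluent damage through 3).
The fishery must at least cover the smelter's forgone profit from cutting 6→3: 348 + 265 + 191 = 804.

804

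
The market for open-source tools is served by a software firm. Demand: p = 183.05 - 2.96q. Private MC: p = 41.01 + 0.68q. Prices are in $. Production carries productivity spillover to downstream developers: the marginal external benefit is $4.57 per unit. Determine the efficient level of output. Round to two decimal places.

Social marginal cost = private MC − MEB = 36.44 + 0.68q.
Set SMC = demand: 36.44 + 0.68q = 183.05 - 2.96q → q* = 40.2775.

q* = 40.28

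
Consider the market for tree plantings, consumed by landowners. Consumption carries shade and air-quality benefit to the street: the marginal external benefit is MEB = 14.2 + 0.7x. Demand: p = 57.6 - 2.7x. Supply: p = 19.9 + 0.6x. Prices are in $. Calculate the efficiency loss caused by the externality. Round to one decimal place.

Market equilibrium (private): 19.9 + 0.6x = 57.6 - 2.7x → x_m = 11.4242.
Social marginal benefit = demand + MEB = 71.8 - 2.0x.
Set SMB = MC: 71.8 - 2.0x = 19.9 + 0.6x → x* = 19.9615.
The welfare-loss triangle has base |x_m − x*| and height MEB(x_m) (the vertical gap between SMB and MC is zero at x* and MEB at x_m).
DWL = ½ × 8.5373 × 22.1970 = 94.7512.

DWL = $94.8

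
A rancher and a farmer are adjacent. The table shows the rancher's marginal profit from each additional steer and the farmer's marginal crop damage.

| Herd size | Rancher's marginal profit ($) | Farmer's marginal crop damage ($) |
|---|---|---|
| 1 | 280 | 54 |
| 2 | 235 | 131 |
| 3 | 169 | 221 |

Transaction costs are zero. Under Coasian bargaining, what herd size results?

2

Bargaining reaches the level where marginal profit last exceeds marginal crop damage.
That holds through level 2 (235 ≥ 131) but not at 3 (169 < 221).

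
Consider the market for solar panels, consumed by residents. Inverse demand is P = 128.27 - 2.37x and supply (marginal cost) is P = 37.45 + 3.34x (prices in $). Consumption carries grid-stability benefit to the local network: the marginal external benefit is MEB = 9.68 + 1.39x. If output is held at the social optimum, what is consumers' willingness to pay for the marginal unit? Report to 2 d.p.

Social marginal benefit = demand + MEB = 137.95 - 0.98x.
Set SMB = MC: 137.95 - 0.98x = 37.45 + 3.34x → x* = 23.2639.
Consumer price on the demand curve at x*: 128.27 − 2.37×23.2639 = 73.1346.

P = $73.13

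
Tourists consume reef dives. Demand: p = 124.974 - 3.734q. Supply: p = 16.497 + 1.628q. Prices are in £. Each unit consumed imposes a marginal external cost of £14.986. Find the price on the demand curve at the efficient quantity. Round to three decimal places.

Social marginal benefit = demand − MEC = 109.988 - 3.734q.
Set SMB = MC: 109.988 - 3.734q = 16.497 + 1.628q → q* = 17.4358.
Consumer price on the demand curve at q*: 124.974 − 3.734×17.4358 = 59.8687.

P = £59.869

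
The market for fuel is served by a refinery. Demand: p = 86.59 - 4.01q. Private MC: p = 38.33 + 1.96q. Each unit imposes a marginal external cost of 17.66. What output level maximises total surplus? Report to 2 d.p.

Social marginal cost = private MC + MEC = 55.99 + 1.96q.
Set SMC = demand: 55.99 + 1.96q = 86.59 - 4.01q → q* = 5.1256.

q* = 5.13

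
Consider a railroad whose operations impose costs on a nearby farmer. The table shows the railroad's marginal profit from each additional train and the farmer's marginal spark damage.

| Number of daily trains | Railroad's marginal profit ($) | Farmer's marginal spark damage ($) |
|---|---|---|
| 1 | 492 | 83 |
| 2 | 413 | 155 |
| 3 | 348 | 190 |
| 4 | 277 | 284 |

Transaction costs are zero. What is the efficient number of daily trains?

Bargaining reaches the level where marginal profit last exceeds marginal spark damage.
That holds through level 3 (348 ≥ 190) but not at 4 (277 < 284).

3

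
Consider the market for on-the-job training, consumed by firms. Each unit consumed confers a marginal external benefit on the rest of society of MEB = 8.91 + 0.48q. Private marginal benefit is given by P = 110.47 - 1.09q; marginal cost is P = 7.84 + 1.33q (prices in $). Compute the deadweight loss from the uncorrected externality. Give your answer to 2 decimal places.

DWL = $220.75

Market equilibrium (private): 7.84 + 1.33q = 110.47 - 1.09q → q_m = 42.4091.
Social marginal benefit = demand + MEB = 119.38 - 0.61q.
Set SMB = MC: 119.38 - 0.61q = 7.84 + 1.33q → q* = 57.4948.
Between q* and q_m the wedge SMB − MC runs linearly from 0 to MEB(q_m), so the loss is a triangle.
DWL = ½ × 15.0857 × 29.2664 = 220.7521.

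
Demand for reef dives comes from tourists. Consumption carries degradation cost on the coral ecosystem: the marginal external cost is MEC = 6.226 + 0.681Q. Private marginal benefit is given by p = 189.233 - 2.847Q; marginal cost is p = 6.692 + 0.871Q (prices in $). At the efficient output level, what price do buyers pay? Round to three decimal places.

Social marginal benefit = demand − MEC = 183.007 - 3.528Q.
Set SMB = MC: 183.007 - 3.528Q = 6.692 + 0.871Q → Q* = 40.0807.
Consumer price on the demand curve at Q*: 189.233 − 2.847×40.0807 = 75.1232.

P = $75.123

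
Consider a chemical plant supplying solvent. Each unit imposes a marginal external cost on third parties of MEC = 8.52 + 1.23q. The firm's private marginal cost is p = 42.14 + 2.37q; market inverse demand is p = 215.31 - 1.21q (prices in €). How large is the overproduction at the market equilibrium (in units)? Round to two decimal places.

Market equilibrium (private): 42.14 + 2.37q = 215.31 - 1.21q → q_m = 48.3715.
Social marginal cost = private MC + MEC = 50.66 + 3.60q.
Set SMC = demand: 50.66 + 3.60q = 215.31 - 1.21q → q* = 34.2308.
Gap = |48.3715 − 34.2308| = 14.1407.

14.14 units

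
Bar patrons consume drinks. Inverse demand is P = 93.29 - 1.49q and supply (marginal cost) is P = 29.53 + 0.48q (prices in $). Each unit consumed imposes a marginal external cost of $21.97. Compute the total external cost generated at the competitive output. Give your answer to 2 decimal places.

$711.07

Market equilibrium (private): 29.53 + 0.48q = 93.29 - 1.49q → q_m = 32.3655.
Total external cost = MEC × q_m = 21.97 × 32.3655 = 711.0700.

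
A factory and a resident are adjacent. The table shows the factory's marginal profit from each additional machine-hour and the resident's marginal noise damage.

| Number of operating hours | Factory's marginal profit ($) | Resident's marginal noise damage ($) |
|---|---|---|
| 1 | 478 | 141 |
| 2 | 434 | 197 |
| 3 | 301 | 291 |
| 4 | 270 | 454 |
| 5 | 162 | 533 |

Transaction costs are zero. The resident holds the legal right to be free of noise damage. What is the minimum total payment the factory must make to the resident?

Efficient level: marginal profit ≥ marginal noise damage through level 3, so k* = 3.
With the resident holding the right, the factory must at least compensate total damage at k*: 141 + 197 + 291 = 629.

$629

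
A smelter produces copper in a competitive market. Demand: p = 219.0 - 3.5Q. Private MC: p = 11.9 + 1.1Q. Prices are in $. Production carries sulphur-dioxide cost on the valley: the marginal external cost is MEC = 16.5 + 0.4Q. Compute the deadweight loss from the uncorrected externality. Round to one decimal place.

Market equilibrium (private): 11.9 + 1.1Q = 219.0 - 3.5Q → Q_m = 45.0217.
Social marginal cost = private MC + MEC = 28.4 + 1.5Q.
Set SMC = demand: 28.4 + 1.5Q = 219.0 - 3.5Q → Q* = 38.1200.
Between Q* and Q_m the wedge SMC − demand runs linearly from 0 to MEC(Q_m), so the loss is a triangle.
DWL = ½ × 6.9017 × 34.5087 = 119.0843.

DWL = $119.1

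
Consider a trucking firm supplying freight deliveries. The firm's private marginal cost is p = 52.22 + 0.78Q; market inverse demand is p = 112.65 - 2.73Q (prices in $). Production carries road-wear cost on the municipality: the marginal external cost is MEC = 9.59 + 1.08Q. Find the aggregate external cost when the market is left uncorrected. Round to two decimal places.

Market equilibrium (private): 52.22 + 0.78Q = 112.65 - 2.73Q → Q_m = 17.2165.
Total external cost = ∫₀^{Q_m} (9.59 + 1.08Q) dQ = 9.59×17.2165 + ½×1.08×17.2165² = 325.1665.

$325.17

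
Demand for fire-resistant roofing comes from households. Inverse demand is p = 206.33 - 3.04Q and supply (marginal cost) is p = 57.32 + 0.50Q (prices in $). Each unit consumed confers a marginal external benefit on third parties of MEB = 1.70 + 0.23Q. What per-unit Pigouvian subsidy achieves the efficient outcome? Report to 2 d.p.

Social marginal benefit = demand + MEB = 208.03 - 2.81Q.
Set SMB = MC: 208.03 - 2.81Q = 57.32 + 0.50Q → Q* = 45.5317.
The Pigouvian subsidy equals MEB at Q*: 1.70 + 0.23×45.5317 = 12.1723.

subsidy = $12.17 per unit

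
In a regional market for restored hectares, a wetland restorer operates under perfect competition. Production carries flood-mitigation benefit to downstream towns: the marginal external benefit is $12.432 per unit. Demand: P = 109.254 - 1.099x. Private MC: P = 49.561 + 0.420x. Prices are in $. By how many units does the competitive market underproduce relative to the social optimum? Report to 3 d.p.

Market equilibrium (private): 49.561 + 0.420x = 109.254 - 1.099x → x_m = 39.2976.
Social marginal cost = private MC − MEB = 37.129 + 0.420x.
Set SMC = demand: 37.129 + 0.420x = 109.254 - 1.099x → x* = 47.4819.
Gap = |39.2976 − 47.4819| = 8.1843.

8.184 units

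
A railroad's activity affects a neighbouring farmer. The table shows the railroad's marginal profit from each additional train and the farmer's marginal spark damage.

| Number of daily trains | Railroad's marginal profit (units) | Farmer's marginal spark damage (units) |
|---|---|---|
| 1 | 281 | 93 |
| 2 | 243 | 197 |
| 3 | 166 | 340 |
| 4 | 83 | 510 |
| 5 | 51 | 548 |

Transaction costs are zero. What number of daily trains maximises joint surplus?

2

Bargaining reaches the level where marginal profit last exceeds marginal spark damage.
That holds through level 2 (243 ≥ 197) but not at 3 (166 < 340).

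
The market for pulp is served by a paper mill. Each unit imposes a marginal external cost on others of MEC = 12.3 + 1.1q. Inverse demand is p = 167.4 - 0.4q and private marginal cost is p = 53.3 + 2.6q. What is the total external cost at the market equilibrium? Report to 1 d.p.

Market equilibrium (private): 53.3 + 2.6q = 167.4 - 0.4q → q_m = 38.0333.
Total external cost = ∫₀^{q_m} (12.3 + 1.1q) dq = 12.3×38.0333 + ½×1.1×38.0333² = 1263.4021.

1263.4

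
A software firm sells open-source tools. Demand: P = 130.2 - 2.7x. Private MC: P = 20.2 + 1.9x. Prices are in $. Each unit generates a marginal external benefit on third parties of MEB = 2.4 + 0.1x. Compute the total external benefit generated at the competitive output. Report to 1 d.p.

$86.0

Market equilibrium (private): 20.2 + 1.9x = 130.2 - 2.7x → x_m = 23.9130.
Total external benefit = ∫₀^{x_m} (2.4 + 0.1x) dx = 2.4×23.9130 + ½×0.1×23.9130² = 85.9828.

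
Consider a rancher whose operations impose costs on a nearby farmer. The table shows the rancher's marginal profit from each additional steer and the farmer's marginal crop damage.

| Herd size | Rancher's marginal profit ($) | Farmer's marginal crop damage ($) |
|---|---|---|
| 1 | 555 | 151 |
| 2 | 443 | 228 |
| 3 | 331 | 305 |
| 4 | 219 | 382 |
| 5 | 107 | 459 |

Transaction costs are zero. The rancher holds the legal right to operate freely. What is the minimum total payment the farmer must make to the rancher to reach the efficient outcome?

Left alone the rancher would choose level 5 (marginal profit stays positive).
Efficient level: k* = 3 (marginal profit ≥ marginal crop damage through 3).
The farmer must at least cover the rancher's forgone profit from cutting 5→3: 219 + 107 = 326.

$326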